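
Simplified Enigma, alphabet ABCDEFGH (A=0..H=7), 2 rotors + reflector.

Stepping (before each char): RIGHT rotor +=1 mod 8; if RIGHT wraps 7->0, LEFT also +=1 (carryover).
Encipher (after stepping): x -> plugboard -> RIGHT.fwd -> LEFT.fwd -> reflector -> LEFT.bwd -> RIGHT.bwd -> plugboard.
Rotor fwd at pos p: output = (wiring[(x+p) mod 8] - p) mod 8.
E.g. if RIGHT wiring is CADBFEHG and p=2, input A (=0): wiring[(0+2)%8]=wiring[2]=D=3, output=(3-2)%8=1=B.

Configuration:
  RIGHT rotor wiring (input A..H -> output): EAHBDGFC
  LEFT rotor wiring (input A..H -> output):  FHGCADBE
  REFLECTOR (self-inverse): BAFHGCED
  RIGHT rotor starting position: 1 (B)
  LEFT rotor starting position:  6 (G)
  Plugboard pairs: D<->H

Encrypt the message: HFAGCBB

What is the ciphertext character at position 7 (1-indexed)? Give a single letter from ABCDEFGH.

Char 1 ('H'): step: R->2, L=6; H->plug->D->R->E->L->A->refl->B->L'->D->R'->E->plug->E
Char 2 ('F'): step: R->3, L=6; F->plug->F->R->B->L->G->refl->E->L'->F->R'->G->plug->G
Char 3 ('A'): step: R->4, L=6; A->plug->A->R->H->L->F->refl->C->L'->G->R'->D->plug->H
Char 4 ('G'): step: R->5, L=6; G->plug->G->R->E->L->A->refl->B->L'->D->R'->E->plug->E
Char 5 ('C'): step: R->6, L=6; C->plug->C->R->G->L->C->refl->F->L'->H->R'->A->plug->A
Char 6 ('B'): step: R->7, L=6; B->plug->B->R->F->L->E->refl->G->L'->B->R'->C->plug->C
Char 7 ('B'): step: R->0, L->7 (L advanced); B->plug->B->R->A->L->F->refl->C->L'->H->R'->C->plug->C

C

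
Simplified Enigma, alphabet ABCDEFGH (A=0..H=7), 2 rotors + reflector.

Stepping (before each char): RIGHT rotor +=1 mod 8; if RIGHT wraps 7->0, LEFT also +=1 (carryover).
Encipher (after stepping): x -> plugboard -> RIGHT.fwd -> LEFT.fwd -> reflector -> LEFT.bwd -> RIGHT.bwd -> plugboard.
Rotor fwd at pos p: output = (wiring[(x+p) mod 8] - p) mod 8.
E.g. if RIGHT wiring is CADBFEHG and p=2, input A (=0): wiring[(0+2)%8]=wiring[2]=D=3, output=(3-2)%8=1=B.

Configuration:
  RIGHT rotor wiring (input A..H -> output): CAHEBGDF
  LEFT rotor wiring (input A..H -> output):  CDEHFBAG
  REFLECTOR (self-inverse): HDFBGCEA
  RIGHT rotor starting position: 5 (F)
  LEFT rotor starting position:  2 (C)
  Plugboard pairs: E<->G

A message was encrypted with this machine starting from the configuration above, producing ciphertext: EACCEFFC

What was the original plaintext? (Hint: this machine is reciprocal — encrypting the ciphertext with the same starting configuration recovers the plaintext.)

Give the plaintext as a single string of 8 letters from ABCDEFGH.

Char 1 ('E'): step: R->6, L=2; E->plug->G->R->D->L->H->refl->A->L'->G->R'->F->plug->F
Char 2 ('A'): step: R->7, L=2; A->plug->A->R->G->L->A->refl->H->L'->D->R'->B->plug->B
Char 3 ('C'): step: R->0, L->3 (L advanced); C->plug->C->R->H->L->B->refl->D->L'->E->R'->D->plug->D
Char 4 ('C'): step: R->1, L=3; C->plug->C->R->D->L->F->refl->C->L'->B->R'->H->plug->H
Char 5 ('E'): step: R->2, L=3; E->plug->G->R->A->L->E->refl->G->L'->C->R'->B->plug->B
Char 6 ('F'): step: R->3, L=3; F->plug->F->R->H->L->B->refl->D->L'->E->R'->H->plug->H
Char 7 ('F'): step: R->4, L=3; F->plug->F->R->E->L->D->refl->B->L'->H->R'->C->plug->C
Char 8 ('C'): step: R->5, L=3; C->plug->C->R->A->L->E->refl->G->L'->C->R'->F->plug->F

Answer: FBDHBHCF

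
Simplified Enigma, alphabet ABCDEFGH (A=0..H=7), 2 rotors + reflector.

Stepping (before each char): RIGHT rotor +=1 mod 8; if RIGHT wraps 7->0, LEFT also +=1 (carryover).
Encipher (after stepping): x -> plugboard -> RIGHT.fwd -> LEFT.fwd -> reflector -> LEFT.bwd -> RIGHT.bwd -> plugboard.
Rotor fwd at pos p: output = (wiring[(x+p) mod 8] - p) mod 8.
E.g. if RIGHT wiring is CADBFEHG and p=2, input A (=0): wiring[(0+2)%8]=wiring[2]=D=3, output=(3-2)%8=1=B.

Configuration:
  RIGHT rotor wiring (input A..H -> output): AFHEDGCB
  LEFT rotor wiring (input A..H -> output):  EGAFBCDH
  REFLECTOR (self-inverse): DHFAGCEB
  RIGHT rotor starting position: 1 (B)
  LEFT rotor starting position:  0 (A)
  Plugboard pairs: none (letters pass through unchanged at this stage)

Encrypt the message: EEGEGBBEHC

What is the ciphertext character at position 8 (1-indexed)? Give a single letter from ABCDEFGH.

Char 1 ('E'): step: R->2, L=0; E->plug->E->R->A->L->E->refl->G->L'->B->R'->C->plug->C
Char 2 ('E'): step: R->3, L=0; E->plug->E->R->G->L->D->refl->A->L'->C->R'->G->plug->G
Char 3 ('G'): step: R->4, L=0; G->plug->G->R->D->L->F->refl->C->L'->F->R'->D->plug->D
Char 4 ('E'): step: R->5, L=0; E->plug->E->R->A->L->E->refl->G->L'->B->R'->A->plug->A
Char 5 ('G'): step: R->6, L=0; G->plug->G->R->F->L->C->refl->F->L'->D->R'->B->plug->B
Char 6 ('B'): step: R->7, L=0; B->plug->B->R->B->L->G->refl->E->L'->A->R'->D->plug->D
Char 7 ('B'): step: R->0, L->1 (L advanced); B->plug->B->R->F->L->C->refl->F->L'->A->R'->A->plug->A
Char 8 ('E'): step: R->1, L=1; E->plug->E->R->F->L->C->refl->F->L'->A->R'->G->plug->G

G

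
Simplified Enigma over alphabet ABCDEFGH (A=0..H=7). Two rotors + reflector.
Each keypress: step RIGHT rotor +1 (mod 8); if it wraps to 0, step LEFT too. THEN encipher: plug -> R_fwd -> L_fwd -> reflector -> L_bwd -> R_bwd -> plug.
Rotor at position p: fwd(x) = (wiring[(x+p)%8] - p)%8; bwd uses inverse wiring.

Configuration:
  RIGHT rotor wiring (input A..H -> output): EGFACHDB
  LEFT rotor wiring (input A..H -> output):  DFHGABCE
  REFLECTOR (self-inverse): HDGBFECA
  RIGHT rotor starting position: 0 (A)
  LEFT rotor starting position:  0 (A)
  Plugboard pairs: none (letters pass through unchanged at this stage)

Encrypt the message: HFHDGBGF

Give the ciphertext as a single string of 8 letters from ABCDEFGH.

Char 1 ('H'): step: R->1, L=0; H->plug->H->R->D->L->G->refl->C->L'->G->R'->E->plug->E
Char 2 ('F'): step: R->2, L=0; F->plug->F->R->H->L->E->refl->F->L'->B->R'->E->plug->E
Char 3 ('H'): step: R->3, L=0; H->plug->H->R->C->L->H->refl->A->L'->E->R'->C->plug->C
Char 4 ('D'): step: R->4, L=0; D->plug->D->R->F->L->B->refl->D->L'->A->R'->E->plug->E
Char 5 ('G'): step: R->5, L=0; G->plug->G->R->D->L->G->refl->C->L'->G->R'->B->plug->B
Char 6 ('B'): step: R->6, L=0; B->plug->B->R->D->L->G->refl->C->L'->G->R'->C->plug->C
Char 7 ('G'): step: R->7, L=0; G->plug->G->R->A->L->D->refl->B->L'->F->R'->B->plug->B
Char 8 ('F'): step: R->0, L->1 (L advanced); F->plug->F->R->H->L->C->refl->G->L'->B->R'->H->plug->H

Answer: EECEBCBH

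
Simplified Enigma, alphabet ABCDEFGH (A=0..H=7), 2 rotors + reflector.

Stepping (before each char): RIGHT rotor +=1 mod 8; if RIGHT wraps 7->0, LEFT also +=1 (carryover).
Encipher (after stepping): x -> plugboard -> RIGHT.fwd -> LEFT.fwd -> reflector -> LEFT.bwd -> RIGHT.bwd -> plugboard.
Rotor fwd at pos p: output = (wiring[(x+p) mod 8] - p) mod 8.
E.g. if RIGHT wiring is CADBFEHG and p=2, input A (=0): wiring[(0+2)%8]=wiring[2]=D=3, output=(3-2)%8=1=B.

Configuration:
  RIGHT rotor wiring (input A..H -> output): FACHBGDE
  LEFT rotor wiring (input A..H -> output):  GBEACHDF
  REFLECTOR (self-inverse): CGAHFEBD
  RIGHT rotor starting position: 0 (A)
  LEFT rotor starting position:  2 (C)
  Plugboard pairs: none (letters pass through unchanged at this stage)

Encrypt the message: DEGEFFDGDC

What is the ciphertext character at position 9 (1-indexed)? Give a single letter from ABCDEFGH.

Char 1 ('D'): step: R->1, L=2; D->plug->D->R->A->L->C->refl->A->L'->C->R'->F->plug->F
Char 2 ('E'): step: R->2, L=2; E->plug->E->R->B->L->G->refl->B->L'->E->R'->D->plug->D
Char 3 ('G'): step: R->3, L=2; G->plug->G->R->F->L->D->refl->H->L'->H->R'->H->plug->H
Char 4 ('E'): step: R->4, L=2; E->plug->E->R->B->L->G->refl->B->L'->E->R'->F->plug->F
Char 5 ('F'): step: R->5, L=2; F->plug->F->R->F->L->D->refl->H->L'->H->R'->C->plug->C
Char 6 ('F'): step: R->6, L=2; F->plug->F->R->B->L->G->refl->B->L'->E->R'->E->plug->E
Char 7 ('D'): step: R->7, L=2; D->plug->D->R->D->L->F->refl->E->L'->G->R'->B->plug->B
Char 8 ('G'): step: R->0, L->3 (L advanced); G->plug->G->R->D->L->A->refl->C->L'->E->R'->H->plug->H
Char 9 ('D'): step: R->1, L=3; D->plug->D->R->A->L->F->refl->E->L'->C->R'->F->plug->F

F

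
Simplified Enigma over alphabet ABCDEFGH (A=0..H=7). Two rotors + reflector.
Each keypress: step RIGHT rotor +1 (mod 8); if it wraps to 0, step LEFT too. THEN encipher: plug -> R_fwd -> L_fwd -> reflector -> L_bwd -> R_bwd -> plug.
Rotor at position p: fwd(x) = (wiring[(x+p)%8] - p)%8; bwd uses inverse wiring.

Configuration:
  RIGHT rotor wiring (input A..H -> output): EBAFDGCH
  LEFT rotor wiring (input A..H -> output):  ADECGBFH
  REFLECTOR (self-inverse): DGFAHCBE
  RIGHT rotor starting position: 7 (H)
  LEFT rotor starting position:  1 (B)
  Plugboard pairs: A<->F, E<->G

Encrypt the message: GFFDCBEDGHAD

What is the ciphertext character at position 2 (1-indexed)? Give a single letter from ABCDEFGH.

Char 1 ('G'): step: R->0, L->2 (L advanced); G->plug->E->R->D->L->H->refl->E->L'->C->R'->G->plug->E
Char 2 ('F'): step: R->1, L=2; F->plug->A->R->A->L->C->refl->F->L'->F->R'->E->plug->G

G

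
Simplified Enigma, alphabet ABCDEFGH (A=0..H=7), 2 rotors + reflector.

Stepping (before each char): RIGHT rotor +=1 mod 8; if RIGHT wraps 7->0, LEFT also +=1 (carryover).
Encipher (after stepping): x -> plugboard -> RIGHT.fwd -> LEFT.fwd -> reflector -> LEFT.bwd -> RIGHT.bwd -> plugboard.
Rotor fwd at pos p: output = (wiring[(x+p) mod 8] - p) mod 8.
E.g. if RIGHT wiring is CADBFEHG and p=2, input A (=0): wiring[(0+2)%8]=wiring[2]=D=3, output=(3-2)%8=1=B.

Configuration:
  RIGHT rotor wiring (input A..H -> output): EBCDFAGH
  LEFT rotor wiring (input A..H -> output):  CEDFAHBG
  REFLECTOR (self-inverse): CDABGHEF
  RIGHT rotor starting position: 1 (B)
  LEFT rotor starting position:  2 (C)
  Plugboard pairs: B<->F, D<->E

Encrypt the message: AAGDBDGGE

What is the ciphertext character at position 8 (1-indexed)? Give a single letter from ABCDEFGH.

Char 1 ('A'): step: R->2, L=2; A->plug->A->R->A->L->B->refl->D->L'->B->R'->B->plug->F
Char 2 ('A'): step: R->3, L=2; A->plug->A->R->A->L->B->refl->D->L'->B->R'->F->plug->B
Char 3 ('G'): step: R->4, L=2; G->plug->G->R->G->L->A->refl->C->L'->H->R'->H->plug->H
Char 4 ('D'): step: R->5, L=2; D->plug->E->R->E->L->H->refl->F->L'->D->R'->A->plug->A
Char 5 ('B'): step: R->6, L=2; B->plug->F->R->F->L->E->refl->G->L'->C->R'->H->plug->H
Char 6 ('D'): step: R->7, L=2; D->plug->E->R->E->L->H->refl->F->L'->D->R'->D->plug->E
Char 7 ('G'): step: R->0, L->3 (L advanced); G->plug->G->R->G->L->B->refl->D->L'->E->R'->A->plug->A
Char 8 ('G'): step: R->1, L=3; G->plug->G->R->G->L->B->refl->D->L'->E->R'->D->plug->E

E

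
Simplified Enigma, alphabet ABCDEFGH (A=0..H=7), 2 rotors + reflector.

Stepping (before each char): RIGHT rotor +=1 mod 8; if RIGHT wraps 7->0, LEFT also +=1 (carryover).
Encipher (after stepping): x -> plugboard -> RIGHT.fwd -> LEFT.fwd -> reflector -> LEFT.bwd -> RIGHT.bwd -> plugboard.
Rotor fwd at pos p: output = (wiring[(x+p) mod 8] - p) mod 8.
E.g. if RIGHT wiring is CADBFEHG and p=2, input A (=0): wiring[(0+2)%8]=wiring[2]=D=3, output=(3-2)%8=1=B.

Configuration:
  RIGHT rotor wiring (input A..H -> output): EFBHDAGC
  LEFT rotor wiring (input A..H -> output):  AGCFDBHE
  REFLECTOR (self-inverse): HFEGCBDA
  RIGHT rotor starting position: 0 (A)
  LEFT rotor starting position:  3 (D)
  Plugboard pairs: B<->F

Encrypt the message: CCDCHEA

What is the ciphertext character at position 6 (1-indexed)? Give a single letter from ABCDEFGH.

Char 1 ('C'): step: R->1, L=3; C->plug->C->R->G->L->D->refl->G->L'->C->R'->D->plug->D
Char 2 ('C'): step: R->2, L=3; C->plug->C->R->B->L->A->refl->H->L'->H->R'->A->plug->A
Char 3 ('D'): step: R->3, L=3; D->plug->D->R->D->L->E->refl->C->L'->A->R'->B->plug->F
Char 4 ('C'): step: R->4, L=3; C->plug->C->R->C->L->G->refl->D->L'->G->R'->D->plug->D
Char 5 ('H'): step: R->5, L=3; H->plug->H->R->G->L->D->refl->G->L'->C->R'->G->plug->G
Char 6 ('E'): step: R->6, L=3; E->plug->E->R->D->L->E->refl->C->L'->A->R'->A->plug->A

A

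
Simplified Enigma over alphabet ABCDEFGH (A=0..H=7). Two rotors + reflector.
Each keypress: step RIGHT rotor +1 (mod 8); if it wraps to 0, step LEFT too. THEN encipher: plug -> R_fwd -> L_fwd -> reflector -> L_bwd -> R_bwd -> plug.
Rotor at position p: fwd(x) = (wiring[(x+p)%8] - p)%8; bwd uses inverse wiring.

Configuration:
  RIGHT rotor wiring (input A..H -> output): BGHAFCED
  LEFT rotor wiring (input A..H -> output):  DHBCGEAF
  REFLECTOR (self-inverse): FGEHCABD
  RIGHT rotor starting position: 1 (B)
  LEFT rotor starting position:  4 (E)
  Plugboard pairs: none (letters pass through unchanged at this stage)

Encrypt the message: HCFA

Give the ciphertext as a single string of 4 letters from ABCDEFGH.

Char 1 ('H'): step: R->2, L=4; H->plug->H->R->E->L->H->refl->D->L'->F->R'->A->plug->A
Char 2 ('C'): step: R->3, L=4; C->plug->C->R->H->L->G->refl->B->L'->D->R'->G->plug->G
Char 3 ('F'): step: R->4, L=4; F->plug->F->R->C->L->E->refl->C->L'->A->R'->C->plug->C
Char 4 ('A'): step: R->5, L=4; A->plug->A->R->F->L->D->refl->H->L'->E->R'->D->plug->D

Answer: AGCD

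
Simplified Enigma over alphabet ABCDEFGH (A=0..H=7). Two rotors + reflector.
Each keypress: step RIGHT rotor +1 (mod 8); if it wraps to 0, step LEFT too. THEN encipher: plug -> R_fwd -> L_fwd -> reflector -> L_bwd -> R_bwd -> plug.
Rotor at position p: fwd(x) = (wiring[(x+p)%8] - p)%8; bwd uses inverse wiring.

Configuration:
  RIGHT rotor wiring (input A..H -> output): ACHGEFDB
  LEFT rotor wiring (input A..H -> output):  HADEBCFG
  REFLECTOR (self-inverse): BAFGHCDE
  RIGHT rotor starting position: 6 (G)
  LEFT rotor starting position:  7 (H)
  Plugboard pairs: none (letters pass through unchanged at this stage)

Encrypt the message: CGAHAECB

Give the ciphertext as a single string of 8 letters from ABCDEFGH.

Answer: DAEDDBGF

Derivation:
Char 1 ('C'): step: R->7, L=7; C->plug->C->R->D->L->E->refl->H->L'->A->R'->D->plug->D
Char 2 ('G'): step: R->0, L->0 (L advanced); G->plug->G->R->D->L->E->refl->H->L'->A->R'->A->plug->A
Char 3 ('A'): step: R->1, L=0; A->plug->A->R->B->L->A->refl->B->L'->E->R'->E->plug->E
Char 4 ('H'): step: R->2, L=0; H->plug->H->R->A->L->H->refl->E->L'->D->R'->D->plug->D
Char 5 ('A'): step: R->3, L=0; A->plug->A->R->D->L->E->refl->H->L'->A->R'->D->plug->D
Char 6 ('E'): step: R->4, L=0; E->plug->E->R->E->L->B->refl->A->L'->B->R'->B->plug->B
Char 7 ('C'): step: R->5, L=0; C->plug->C->R->E->L->B->refl->A->L'->B->R'->G->plug->G
Char 8 ('B'): step: R->6, L=0; B->plug->B->R->D->L->E->refl->H->L'->A->R'->F->plug->F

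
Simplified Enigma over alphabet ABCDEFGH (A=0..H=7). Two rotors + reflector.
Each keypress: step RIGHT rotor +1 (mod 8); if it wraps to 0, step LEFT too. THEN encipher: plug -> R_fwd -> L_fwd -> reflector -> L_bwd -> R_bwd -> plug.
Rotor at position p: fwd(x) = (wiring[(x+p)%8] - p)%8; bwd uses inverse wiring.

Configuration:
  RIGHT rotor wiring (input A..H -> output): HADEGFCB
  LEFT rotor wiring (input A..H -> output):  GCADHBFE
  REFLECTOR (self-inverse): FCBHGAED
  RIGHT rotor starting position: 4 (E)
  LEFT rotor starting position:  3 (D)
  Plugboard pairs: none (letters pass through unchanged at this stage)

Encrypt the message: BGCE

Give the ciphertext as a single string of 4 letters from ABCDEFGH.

Answer: FHAF

Derivation:
Char 1 ('B'): step: R->5, L=3; B->plug->B->R->F->L->D->refl->H->L'->G->R'->F->plug->F
Char 2 ('G'): step: R->6, L=3; G->plug->G->R->A->L->A->refl->F->L'->H->R'->H->plug->H
Char 3 ('C'): step: R->7, L=3; C->plug->C->R->B->L->E->refl->G->L'->C->R'->A->plug->A
Char 4 ('E'): step: R->0, L->4 (L advanced); E->plug->E->R->G->L->E->refl->G->L'->F->R'->F->plug->F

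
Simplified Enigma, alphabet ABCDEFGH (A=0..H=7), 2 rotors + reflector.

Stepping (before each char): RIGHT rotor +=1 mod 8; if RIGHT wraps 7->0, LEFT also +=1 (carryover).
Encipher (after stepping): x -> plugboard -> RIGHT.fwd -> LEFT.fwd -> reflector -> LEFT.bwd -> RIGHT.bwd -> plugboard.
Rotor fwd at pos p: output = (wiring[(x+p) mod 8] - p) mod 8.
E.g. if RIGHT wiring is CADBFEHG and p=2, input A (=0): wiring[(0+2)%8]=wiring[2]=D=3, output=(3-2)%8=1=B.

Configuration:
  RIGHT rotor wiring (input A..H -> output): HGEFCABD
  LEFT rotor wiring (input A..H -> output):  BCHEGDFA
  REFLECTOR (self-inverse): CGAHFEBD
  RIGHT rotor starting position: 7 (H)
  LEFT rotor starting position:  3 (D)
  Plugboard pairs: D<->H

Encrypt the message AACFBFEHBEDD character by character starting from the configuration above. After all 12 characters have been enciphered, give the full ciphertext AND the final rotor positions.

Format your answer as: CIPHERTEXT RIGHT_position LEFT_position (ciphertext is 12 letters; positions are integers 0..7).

Answer: FGEGEGCDEFBC 3 5

Derivation:
Char 1 ('A'): step: R->0, L->4 (L advanced); A->plug->A->R->H->L->A->refl->C->L'->A->R'->F->plug->F
Char 2 ('A'): step: R->1, L=4; A->plug->A->R->F->L->G->refl->B->L'->C->R'->G->plug->G
Char 3 ('C'): step: R->2, L=4; C->plug->C->R->A->L->C->refl->A->L'->H->R'->E->plug->E
Char 4 ('F'): step: R->3, L=4; F->plug->F->R->E->L->F->refl->E->L'->D->R'->G->plug->G
Char 5 ('B'): step: R->4, L=4; B->plug->B->R->E->L->F->refl->E->L'->D->R'->E->plug->E
Char 6 ('F'): step: R->5, L=4; F->plug->F->R->H->L->A->refl->C->L'->A->R'->G->plug->G
Char 7 ('E'): step: R->6, L=4; E->plug->E->R->G->L->D->refl->H->L'->B->R'->C->plug->C
Char 8 ('H'): step: R->7, L=4; H->plug->D->R->F->L->G->refl->B->L'->C->R'->H->plug->D
Char 9 ('B'): step: R->0, L->5 (L advanced); B->plug->B->R->G->L->H->refl->D->L'->C->R'->E->plug->E
Char 10 ('E'): step: R->1, L=5; E->plug->E->R->H->L->B->refl->G->L'->A->R'->F->plug->F
Char 11 ('D'): step: R->2, L=5; D->plug->H->R->E->L->F->refl->E->L'->D->R'->B->plug->B
Char 12 ('D'): step: R->3, L=5; D->plug->H->R->B->L->A->refl->C->L'->F->R'->C->plug->C
Final: ciphertext=FGEGEGCDEFBC, RIGHT=3, LEFT=5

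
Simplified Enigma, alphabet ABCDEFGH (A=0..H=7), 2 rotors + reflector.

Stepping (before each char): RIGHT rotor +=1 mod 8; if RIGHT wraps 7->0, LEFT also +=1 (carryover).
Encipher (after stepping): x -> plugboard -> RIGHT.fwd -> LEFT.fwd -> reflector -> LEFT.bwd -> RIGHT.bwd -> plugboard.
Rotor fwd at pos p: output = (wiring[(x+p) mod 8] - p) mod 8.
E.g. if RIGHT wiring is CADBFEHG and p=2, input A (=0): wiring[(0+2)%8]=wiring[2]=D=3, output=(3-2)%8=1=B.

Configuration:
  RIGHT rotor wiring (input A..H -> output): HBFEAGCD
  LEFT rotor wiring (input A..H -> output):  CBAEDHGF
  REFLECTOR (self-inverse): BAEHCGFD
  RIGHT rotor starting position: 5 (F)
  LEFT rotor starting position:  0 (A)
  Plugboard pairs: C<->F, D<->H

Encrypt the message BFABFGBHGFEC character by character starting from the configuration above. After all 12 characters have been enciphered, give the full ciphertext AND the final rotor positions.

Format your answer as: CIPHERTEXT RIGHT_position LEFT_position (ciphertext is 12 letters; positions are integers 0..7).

Answer: ACEEAFGAFCDB 1 2

Derivation:
Char 1 ('B'): step: R->6, L=0; B->plug->B->R->F->L->H->refl->D->L'->E->R'->A->plug->A
Char 2 ('F'): step: R->7, L=0; F->plug->C->R->C->L->A->refl->B->L'->B->R'->F->plug->C
Char 3 ('A'): step: R->0, L->1 (L advanced); A->plug->A->R->H->L->B->refl->A->L'->A->R'->E->plug->E
Char 4 ('B'): step: R->1, L=1; B->plug->B->R->E->L->G->refl->F->L'->F->R'->E->plug->E
Char 5 ('F'): step: R->2, L=1; F->plug->C->R->G->L->E->refl->C->L'->D->R'->A->plug->A
Char 6 ('G'): step: R->3, L=1; G->plug->G->R->G->L->E->refl->C->L'->D->R'->C->plug->F
Char 7 ('B'): step: R->4, L=1; B->plug->B->R->C->L->D->refl->H->L'->B->R'->G->plug->G
Char 8 ('H'): step: R->5, L=1; H->plug->D->R->C->L->D->refl->H->L'->B->R'->A->plug->A
Char 9 ('G'): step: R->6, L=1; G->plug->G->R->C->L->D->refl->H->L'->B->R'->C->plug->F
Char 10 ('F'): step: R->7, L=1; F->plug->C->R->C->L->D->refl->H->L'->B->R'->F->plug->C
Char 11 ('E'): step: R->0, L->2 (L advanced); E->plug->E->R->A->L->G->refl->F->L'->D->R'->H->plug->D
Char 12 ('C'): step: R->1, L=2; C->plug->F->R->B->L->C->refl->E->L'->E->R'->B->plug->B
Final: ciphertext=ACEEAFGAFCDB, RIGHT=1, LEFT=2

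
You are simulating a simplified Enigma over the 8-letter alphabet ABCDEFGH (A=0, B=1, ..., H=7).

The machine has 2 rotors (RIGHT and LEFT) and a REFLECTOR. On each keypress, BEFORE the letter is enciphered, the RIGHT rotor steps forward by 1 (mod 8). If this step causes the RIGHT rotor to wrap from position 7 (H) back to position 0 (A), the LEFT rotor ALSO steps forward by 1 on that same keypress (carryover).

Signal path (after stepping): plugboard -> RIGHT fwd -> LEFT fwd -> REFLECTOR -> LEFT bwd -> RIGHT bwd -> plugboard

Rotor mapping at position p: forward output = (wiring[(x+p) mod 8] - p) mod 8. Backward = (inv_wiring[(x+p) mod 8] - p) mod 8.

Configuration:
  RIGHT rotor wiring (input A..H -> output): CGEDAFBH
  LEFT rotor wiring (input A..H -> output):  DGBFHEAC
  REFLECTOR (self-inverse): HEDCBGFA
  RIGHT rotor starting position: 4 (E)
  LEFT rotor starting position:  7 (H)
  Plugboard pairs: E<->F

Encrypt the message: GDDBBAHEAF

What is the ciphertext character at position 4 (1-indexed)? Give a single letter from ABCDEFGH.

Char 1 ('G'): step: R->5, L=7; G->plug->G->R->G->L->F->refl->G->L'->E->R'->B->plug->B
Char 2 ('D'): step: R->6, L=7; D->plug->D->R->A->L->D->refl->C->L'->D->R'->A->plug->A
Char 3 ('D'): step: R->7, L=7; D->plug->D->R->F->L->A->refl->H->L'->C->R'->H->plug->H
Char 4 ('B'): step: R->0, L->0 (L advanced); B->plug->B->R->G->L->A->refl->H->L'->E->R'->C->plug->C

C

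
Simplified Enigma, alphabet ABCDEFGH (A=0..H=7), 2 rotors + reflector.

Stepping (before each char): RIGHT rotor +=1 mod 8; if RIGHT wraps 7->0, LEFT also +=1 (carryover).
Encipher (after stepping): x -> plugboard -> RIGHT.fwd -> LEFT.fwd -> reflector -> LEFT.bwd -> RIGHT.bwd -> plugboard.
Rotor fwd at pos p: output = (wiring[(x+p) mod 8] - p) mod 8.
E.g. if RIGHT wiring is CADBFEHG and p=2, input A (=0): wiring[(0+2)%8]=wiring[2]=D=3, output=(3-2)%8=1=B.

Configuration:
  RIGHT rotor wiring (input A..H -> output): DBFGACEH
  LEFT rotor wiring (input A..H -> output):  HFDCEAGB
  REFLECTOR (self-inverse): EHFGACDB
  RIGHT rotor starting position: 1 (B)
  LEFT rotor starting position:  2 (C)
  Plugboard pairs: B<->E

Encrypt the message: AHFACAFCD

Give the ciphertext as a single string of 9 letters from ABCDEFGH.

Char 1 ('A'): step: R->2, L=2; A->plug->A->R->D->L->G->refl->D->L'->H->R'->H->plug->H
Char 2 ('H'): step: R->3, L=2; H->plug->H->R->C->L->C->refl->F->L'->G->R'->G->plug->G
Char 3 ('F'): step: R->4, L=2; F->plug->F->R->F->L->H->refl->B->L'->A->R'->C->plug->C
Char 4 ('A'): step: R->5, L=2; A->plug->A->R->F->L->H->refl->B->L'->A->R'->F->plug->F
Char 5 ('C'): step: R->6, L=2; C->plug->C->R->F->L->H->refl->B->L'->A->R'->F->plug->F
Char 6 ('A'): step: R->7, L=2; A->plug->A->R->A->L->B->refl->H->L'->F->R'->H->plug->H
Char 7 ('F'): step: R->0, L->3 (L advanced); F->plug->F->R->C->L->F->refl->C->L'->G->R'->D->plug->D
Char 8 ('C'): step: R->1, L=3; C->plug->C->R->F->L->E->refl->A->L'->H->R'->D->plug->D
Char 9 ('D'): step: R->2, L=3; D->plug->D->R->A->L->H->refl->B->L'->B->R'->G->plug->G

Answer: HGCFFHDDG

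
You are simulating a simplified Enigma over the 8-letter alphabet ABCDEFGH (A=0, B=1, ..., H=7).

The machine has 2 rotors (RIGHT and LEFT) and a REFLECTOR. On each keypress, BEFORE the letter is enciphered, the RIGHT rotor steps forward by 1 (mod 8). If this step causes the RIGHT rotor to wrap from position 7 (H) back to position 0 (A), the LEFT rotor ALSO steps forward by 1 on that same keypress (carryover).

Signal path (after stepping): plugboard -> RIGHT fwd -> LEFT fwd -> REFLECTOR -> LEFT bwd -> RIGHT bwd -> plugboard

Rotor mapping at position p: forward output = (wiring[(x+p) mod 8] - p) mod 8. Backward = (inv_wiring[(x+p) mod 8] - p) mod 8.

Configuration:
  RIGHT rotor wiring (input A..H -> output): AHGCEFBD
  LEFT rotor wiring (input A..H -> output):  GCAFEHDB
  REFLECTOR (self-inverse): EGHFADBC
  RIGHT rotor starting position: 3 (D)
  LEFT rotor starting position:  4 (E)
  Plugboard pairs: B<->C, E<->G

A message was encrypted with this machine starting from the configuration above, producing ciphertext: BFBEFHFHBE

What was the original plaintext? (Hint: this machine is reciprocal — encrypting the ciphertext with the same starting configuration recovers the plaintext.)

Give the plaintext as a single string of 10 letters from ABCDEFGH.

Char 1 ('B'): step: R->4, L=4; B->plug->C->R->F->L->G->refl->B->L'->H->R'->D->plug->D
Char 2 ('F'): step: R->5, L=4; F->plug->F->R->B->L->D->refl->F->L'->D->R'->D->plug->D
Char 3 ('B'): step: R->6, L=4; B->plug->C->R->C->L->H->refl->C->L'->E->R'->F->plug->F
Char 4 ('E'): step: R->7, L=4; E->plug->G->R->G->L->E->refl->A->L'->A->R'->C->plug->B
Char 5 ('F'): step: R->0, L->5 (L advanced); F->plug->F->R->F->L->D->refl->F->L'->E->R'->E->plug->G
Char 6 ('H'): step: R->1, L=5; H->plug->H->R->H->L->H->refl->C->L'->A->R'->F->plug->F
Char 7 ('F'): step: R->2, L=5; F->plug->F->R->B->L->G->refl->B->L'->D->R'->D->plug->D
Char 8 ('H'): step: R->3, L=5; H->plug->H->R->D->L->B->refl->G->L'->B->R'->B->plug->C
Char 9 ('B'): step: R->4, L=5; B->plug->C->R->F->L->D->refl->F->L'->E->R'->E->plug->G
Char 10 ('E'): step: R->5, L=5; E->plug->G->R->F->L->D->refl->F->L'->E->R'->B->plug->C

Answer: DDFBGFDCGC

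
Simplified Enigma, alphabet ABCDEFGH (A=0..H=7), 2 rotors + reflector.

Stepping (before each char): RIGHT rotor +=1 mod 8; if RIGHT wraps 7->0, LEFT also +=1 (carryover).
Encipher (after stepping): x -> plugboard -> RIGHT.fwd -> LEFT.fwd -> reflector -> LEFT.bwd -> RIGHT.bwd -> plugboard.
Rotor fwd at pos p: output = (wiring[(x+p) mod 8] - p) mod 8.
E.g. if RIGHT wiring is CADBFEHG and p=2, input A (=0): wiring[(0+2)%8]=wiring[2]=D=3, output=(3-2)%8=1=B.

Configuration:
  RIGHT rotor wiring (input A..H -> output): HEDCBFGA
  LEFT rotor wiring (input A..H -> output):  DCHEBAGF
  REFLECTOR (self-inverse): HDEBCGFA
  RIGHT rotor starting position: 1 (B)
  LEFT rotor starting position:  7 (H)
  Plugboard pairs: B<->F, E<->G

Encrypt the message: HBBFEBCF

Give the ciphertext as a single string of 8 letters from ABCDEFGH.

Char 1 ('H'): step: R->2, L=7; H->plug->H->R->C->L->D->refl->B->L'->G->R'->F->plug->B
Char 2 ('B'): step: R->3, L=7; B->plug->F->R->E->L->F->refl->G->L'->A->R'->H->plug->H
Char 3 ('B'): step: R->4, L=7; B->plug->F->R->A->L->G->refl->F->L'->E->R'->D->plug->D
Char 4 ('F'): step: R->5, L=7; F->plug->B->R->B->L->E->refl->C->L'->F->R'->G->plug->E
Char 5 ('E'): step: R->6, L=7; E->plug->G->R->D->L->A->refl->H->L'->H->R'->H->plug->H
Char 6 ('B'): step: R->7, L=7; B->plug->F->R->C->L->D->refl->B->L'->G->R'->G->plug->E
Char 7 ('C'): step: R->0, L->0 (L advanced); C->plug->C->R->D->L->E->refl->C->L'->B->R'->E->plug->G
Char 8 ('F'): step: R->1, L=0; F->plug->B->R->C->L->H->refl->A->L'->F->R'->F->plug->B

Answer: BHDEHEGB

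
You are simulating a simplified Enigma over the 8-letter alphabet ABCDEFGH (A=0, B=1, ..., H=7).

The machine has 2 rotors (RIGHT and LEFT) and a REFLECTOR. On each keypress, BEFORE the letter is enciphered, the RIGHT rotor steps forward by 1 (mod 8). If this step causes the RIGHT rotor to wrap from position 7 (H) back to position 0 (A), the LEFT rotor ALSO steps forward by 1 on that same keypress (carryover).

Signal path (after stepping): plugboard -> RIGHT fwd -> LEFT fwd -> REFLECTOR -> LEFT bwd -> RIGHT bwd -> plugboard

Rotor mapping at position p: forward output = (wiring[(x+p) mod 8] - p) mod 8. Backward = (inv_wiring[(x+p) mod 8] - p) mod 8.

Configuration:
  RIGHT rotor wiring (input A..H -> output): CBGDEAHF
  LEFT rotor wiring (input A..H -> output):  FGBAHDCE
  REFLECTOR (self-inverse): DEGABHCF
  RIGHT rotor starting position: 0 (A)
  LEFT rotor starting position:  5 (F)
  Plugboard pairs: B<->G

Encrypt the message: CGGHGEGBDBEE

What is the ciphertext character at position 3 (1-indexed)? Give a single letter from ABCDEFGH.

Char 1 ('C'): step: R->1, L=5; C->plug->C->R->C->L->H->refl->F->L'->B->R'->H->plug->H
Char 2 ('G'): step: R->2, L=5; G->plug->B->R->B->L->F->refl->H->L'->C->R'->C->plug->C
Char 3 ('G'): step: R->3, L=5; G->plug->B->R->B->L->F->refl->H->L'->C->R'->E->plug->E

E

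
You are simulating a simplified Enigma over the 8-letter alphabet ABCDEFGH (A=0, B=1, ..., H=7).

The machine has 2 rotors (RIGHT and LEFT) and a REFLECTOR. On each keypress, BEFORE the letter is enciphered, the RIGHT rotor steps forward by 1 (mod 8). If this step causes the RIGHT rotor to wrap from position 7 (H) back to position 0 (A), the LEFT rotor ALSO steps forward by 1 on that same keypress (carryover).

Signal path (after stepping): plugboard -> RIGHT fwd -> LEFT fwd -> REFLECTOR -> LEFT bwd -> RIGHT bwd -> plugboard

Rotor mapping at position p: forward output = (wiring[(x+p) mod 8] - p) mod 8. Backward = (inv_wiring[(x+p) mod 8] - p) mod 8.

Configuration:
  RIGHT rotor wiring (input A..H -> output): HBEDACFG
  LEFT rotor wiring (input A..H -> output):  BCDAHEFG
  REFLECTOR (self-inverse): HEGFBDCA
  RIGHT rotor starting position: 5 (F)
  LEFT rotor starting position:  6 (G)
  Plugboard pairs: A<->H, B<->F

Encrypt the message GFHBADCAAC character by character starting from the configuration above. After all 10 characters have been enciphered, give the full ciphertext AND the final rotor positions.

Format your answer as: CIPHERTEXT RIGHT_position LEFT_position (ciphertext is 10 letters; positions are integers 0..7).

Answer: ABFFFGAEDA 7 7

Derivation:
Char 1 ('G'): step: R->6, L=6; G->plug->G->R->C->L->D->refl->F->L'->E->R'->H->plug->A
Char 2 ('F'): step: R->7, L=6; F->plug->B->R->A->L->H->refl->A->L'->B->R'->F->plug->B
Char 3 ('H'): step: R->0, L->7 (L advanced); H->plug->A->R->H->L->G->refl->C->L'->B->R'->B->plug->F
Char 4 ('B'): step: R->1, L=7; B->plug->F->R->E->L->B->refl->E->L'->D->R'->B->plug->F
Char 5 ('A'): step: R->2, L=7; A->plug->H->R->H->L->G->refl->C->L'->B->R'->B->plug->F
Char 6 ('D'): step: R->3, L=7; D->plug->D->R->C->L->D->refl->F->L'->G->R'->G->plug->G
Char 7 ('C'): step: R->4, L=7; C->plug->C->R->B->L->C->refl->G->L'->H->R'->H->plug->A
Char 8 ('A'): step: R->5, L=7; A->plug->H->R->D->L->E->refl->B->L'->E->R'->E->plug->E
Char 9 ('A'): step: R->6, L=7; A->plug->H->R->E->L->B->refl->E->L'->D->R'->D->plug->D
Char 10 ('C'): step: R->7, L=7; C->plug->C->R->C->L->D->refl->F->L'->G->R'->H->plug->A
Final: ciphertext=ABFFFGAEDA, RIGHT=7, LEFT=7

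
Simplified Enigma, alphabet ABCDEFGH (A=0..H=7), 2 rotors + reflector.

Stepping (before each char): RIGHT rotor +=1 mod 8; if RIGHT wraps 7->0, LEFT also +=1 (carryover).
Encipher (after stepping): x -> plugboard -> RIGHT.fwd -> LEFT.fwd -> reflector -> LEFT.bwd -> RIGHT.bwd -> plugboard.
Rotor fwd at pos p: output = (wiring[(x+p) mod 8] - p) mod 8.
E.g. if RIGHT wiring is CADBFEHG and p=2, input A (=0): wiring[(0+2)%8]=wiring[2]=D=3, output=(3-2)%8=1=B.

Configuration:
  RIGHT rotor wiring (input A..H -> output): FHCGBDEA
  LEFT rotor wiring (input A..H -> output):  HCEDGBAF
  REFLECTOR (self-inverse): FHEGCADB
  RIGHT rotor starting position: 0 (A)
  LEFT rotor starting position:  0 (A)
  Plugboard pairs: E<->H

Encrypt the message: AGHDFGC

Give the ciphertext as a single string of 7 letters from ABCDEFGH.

Answer: GBCFDHE

Derivation:
Char 1 ('A'): step: R->1, L=0; A->plug->A->R->G->L->A->refl->F->L'->H->R'->G->plug->G
Char 2 ('G'): step: R->2, L=0; G->plug->G->R->D->L->D->refl->G->L'->E->R'->B->plug->B
Char 3 ('H'): step: R->3, L=0; H->plug->E->R->F->L->B->refl->H->L'->A->R'->C->plug->C
Char 4 ('D'): step: R->4, L=0; D->plug->D->R->E->L->G->refl->D->L'->D->R'->F->plug->F
Char 5 ('F'): step: R->5, L=0; F->plug->F->R->F->L->B->refl->H->L'->A->R'->D->plug->D
Char 6 ('G'): step: R->6, L=0; G->plug->G->R->D->L->D->refl->G->L'->E->R'->E->plug->H
Char 7 ('C'): step: R->7, L=0; C->plug->C->R->A->L->H->refl->B->L'->F->R'->H->plug->E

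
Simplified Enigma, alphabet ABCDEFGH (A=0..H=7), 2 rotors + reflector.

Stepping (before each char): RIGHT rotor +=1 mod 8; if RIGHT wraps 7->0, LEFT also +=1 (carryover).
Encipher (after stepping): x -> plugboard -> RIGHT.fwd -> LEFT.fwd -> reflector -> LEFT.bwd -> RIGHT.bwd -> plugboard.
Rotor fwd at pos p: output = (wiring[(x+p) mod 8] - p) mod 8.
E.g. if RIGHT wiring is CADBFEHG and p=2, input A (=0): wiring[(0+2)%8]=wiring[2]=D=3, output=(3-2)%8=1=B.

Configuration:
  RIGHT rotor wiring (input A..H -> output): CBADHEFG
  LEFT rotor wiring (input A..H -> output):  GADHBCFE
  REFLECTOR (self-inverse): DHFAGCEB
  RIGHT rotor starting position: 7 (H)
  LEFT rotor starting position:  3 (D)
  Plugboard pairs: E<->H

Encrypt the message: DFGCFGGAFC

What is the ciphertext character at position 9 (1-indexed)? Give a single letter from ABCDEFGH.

Char 1 ('D'): step: R->0, L->4 (L advanced); D->plug->D->R->D->L->A->refl->D->L'->H->R'->E->plug->H
Char 2 ('F'): step: R->1, L=4; F->plug->F->R->E->L->C->refl->F->L'->A->R'->A->plug->A
Char 3 ('G'): step: R->2, L=4; G->plug->G->R->A->L->F->refl->C->L'->E->R'->F->plug->F
Char 4 ('C'): step: R->3, L=4; C->plug->C->R->B->L->G->refl->E->L'->F->R'->H->plug->E
Char 5 ('F'): step: R->4, L=4; F->plug->F->R->F->L->E->refl->G->L'->B->R'->C->plug->C
Char 6 ('G'): step: R->5, L=4; G->plug->G->R->G->L->H->refl->B->L'->C->R'->H->plug->E
Char 7 ('G'): step: R->6, L=4; G->plug->G->R->B->L->G->refl->E->L'->F->R'->F->plug->F
Char 8 ('A'): step: R->7, L=4; A->plug->A->R->H->L->D->refl->A->L'->D->R'->B->plug->B
Char 9 ('F'): step: R->0, L->5 (L advanced); F->plug->F->R->E->L->D->refl->A->L'->B->R'->B->plug->B

B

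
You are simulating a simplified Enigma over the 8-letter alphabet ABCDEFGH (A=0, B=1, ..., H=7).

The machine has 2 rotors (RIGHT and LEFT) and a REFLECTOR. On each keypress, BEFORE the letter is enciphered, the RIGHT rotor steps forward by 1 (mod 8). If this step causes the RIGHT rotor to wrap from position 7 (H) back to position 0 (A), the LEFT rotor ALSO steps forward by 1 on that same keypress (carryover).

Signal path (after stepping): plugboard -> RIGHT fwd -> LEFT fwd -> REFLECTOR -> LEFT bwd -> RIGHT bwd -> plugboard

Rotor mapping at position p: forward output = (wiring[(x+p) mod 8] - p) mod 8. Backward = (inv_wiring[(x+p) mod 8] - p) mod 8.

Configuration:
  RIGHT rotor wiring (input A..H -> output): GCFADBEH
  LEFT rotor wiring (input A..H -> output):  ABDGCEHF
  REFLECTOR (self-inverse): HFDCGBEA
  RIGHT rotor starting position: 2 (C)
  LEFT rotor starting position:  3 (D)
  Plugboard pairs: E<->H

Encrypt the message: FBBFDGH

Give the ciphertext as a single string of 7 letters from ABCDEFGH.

Answer: CHDGCDB

Derivation:
Char 1 ('F'): step: R->3, L=3; F->plug->F->R->D->L->E->refl->G->L'->G->R'->C->plug->C
Char 2 ('B'): step: R->4, L=3; B->plug->B->R->F->L->F->refl->B->L'->C->R'->E->plug->H
Char 3 ('B'): step: R->5, L=3; B->plug->B->R->H->L->A->refl->H->L'->B->R'->D->plug->D
Char 4 ('F'): step: R->6, L=3; F->plug->F->R->C->L->B->refl->F->L'->F->R'->G->plug->G
Char 5 ('D'): step: R->7, L=3; D->plug->D->R->G->L->G->refl->E->L'->D->R'->C->plug->C
Char 6 ('G'): step: R->0, L->4 (L advanced); G->plug->G->R->E->L->E->refl->G->L'->A->R'->D->plug->D
Char 7 ('H'): step: R->1, L=4; H->plug->E->R->A->L->G->refl->E->L'->E->R'->B->plug->B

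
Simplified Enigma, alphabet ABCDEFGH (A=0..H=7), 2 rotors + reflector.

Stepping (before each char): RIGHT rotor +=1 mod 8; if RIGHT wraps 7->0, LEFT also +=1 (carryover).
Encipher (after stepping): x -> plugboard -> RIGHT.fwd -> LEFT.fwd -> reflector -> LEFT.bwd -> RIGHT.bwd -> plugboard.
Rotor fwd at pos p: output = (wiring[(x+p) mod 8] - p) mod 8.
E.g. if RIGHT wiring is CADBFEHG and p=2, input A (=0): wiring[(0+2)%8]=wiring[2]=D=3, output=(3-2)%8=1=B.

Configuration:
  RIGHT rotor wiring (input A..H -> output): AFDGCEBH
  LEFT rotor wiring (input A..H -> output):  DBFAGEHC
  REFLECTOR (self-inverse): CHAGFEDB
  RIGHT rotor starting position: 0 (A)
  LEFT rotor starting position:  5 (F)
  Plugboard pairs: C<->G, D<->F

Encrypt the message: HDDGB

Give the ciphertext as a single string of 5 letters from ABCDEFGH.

Char 1 ('H'): step: R->1, L=5; H->plug->H->R->H->L->B->refl->H->L'->A->R'->F->plug->D
Char 2 ('D'): step: R->2, L=5; D->plug->F->R->F->L->A->refl->C->L'->B->R'->A->plug->A
Char 3 ('D'): step: R->3, L=5; D->plug->F->R->F->L->A->refl->C->L'->B->R'->C->plug->G
Char 4 ('G'): step: R->4, L=5; G->plug->C->R->F->L->A->refl->C->L'->B->R'->F->plug->D
Char 5 ('B'): step: R->5, L=5; B->plug->B->R->E->L->E->refl->F->L'->C->R'->C->plug->G

Answer: DAGDG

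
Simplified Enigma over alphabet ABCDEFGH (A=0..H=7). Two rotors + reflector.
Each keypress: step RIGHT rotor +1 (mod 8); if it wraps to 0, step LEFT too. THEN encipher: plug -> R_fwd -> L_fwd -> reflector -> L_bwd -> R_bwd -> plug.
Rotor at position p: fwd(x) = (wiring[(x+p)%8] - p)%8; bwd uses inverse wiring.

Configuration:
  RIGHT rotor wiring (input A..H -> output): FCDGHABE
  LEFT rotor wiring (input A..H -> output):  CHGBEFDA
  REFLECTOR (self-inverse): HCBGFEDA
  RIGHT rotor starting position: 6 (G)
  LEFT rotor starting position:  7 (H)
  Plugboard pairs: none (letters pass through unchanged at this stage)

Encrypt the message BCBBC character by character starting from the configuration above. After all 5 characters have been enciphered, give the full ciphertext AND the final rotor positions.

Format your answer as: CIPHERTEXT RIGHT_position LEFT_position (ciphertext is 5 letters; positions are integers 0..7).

Answer: GFDCB 3 0

Derivation:
Char 1 ('B'): step: R->7, L=7; B->plug->B->R->G->L->G->refl->D->L'->B->R'->G->plug->G
Char 2 ('C'): step: R->0, L->0 (L advanced); C->plug->C->R->D->L->B->refl->C->L'->A->R'->F->plug->F
Char 3 ('B'): step: R->1, L=0; B->plug->B->R->C->L->G->refl->D->L'->G->R'->D->plug->D
Char 4 ('B'): step: R->2, L=0; B->plug->B->R->E->L->E->refl->F->L'->F->R'->C->plug->C
Char 5 ('C'): step: R->3, L=0; C->plug->C->R->F->L->F->refl->E->L'->E->R'->B->plug->B
Final: ciphertext=GFDCB, RIGHT=3, LEFT=0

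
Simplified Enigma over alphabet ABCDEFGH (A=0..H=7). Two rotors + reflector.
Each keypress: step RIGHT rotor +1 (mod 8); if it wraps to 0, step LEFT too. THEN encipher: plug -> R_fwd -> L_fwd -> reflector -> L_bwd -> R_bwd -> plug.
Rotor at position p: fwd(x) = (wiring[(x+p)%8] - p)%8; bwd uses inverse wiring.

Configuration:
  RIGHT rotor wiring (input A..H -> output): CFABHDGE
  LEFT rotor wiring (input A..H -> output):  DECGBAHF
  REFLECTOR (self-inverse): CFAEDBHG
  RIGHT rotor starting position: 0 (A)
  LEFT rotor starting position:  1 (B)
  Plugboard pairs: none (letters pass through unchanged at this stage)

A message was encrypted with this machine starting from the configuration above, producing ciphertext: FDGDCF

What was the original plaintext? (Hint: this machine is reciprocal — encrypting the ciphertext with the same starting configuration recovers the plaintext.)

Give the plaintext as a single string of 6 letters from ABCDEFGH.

Answer: AFEEFD

Derivation:
Char 1 ('F'): step: R->1, L=1; F->plug->F->R->F->L->G->refl->H->L'->E->R'->A->plug->A
Char 2 ('D'): step: R->2, L=1; D->plug->D->R->B->L->B->refl->F->L'->C->R'->F->plug->F
Char 3 ('G'): step: R->3, L=1; G->plug->G->R->C->L->F->refl->B->L'->B->R'->E->plug->E
Char 4 ('D'): step: R->4, L=1; D->plug->D->R->A->L->D->refl->E->L'->G->R'->E->plug->E
Char 5 ('C'): step: R->5, L=1; C->plug->C->R->H->L->C->refl->A->L'->D->R'->F->plug->F
Char 6 ('F'): step: R->6, L=1; F->plug->F->R->D->L->A->refl->C->L'->H->R'->D->plug->D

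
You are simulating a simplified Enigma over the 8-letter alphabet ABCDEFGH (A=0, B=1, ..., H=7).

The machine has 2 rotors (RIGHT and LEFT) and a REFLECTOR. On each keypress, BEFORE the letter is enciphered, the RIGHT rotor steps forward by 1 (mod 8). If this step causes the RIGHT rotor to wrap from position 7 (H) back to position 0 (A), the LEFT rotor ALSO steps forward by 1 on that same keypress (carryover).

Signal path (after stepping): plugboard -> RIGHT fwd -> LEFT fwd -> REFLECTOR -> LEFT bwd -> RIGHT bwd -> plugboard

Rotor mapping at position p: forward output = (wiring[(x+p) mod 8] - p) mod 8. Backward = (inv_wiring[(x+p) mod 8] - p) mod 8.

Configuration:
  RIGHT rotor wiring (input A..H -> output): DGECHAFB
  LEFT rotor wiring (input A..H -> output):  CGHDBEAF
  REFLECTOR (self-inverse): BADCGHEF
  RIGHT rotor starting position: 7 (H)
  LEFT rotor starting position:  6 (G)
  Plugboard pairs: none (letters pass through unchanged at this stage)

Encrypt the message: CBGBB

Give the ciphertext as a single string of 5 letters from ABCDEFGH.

Char 1 ('C'): step: R->0, L->7 (L advanced); C->plug->C->R->E->L->E->refl->G->L'->A->R'->F->plug->F
Char 2 ('B'): step: R->1, L=7; B->plug->B->R->D->L->A->refl->B->L'->H->R'->E->plug->E
Char 3 ('G'): step: R->2, L=7; G->plug->G->R->B->L->D->refl->C->L'->F->R'->C->plug->C
Char 4 ('B'): step: R->3, L=7; B->plug->B->R->E->L->E->refl->G->L'->A->R'->F->plug->F
Char 5 ('B'): step: R->4, L=7; B->plug->B->R->E->L->E->refl->G->L'->A->R'->G->plug->G

Answer: FECFG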